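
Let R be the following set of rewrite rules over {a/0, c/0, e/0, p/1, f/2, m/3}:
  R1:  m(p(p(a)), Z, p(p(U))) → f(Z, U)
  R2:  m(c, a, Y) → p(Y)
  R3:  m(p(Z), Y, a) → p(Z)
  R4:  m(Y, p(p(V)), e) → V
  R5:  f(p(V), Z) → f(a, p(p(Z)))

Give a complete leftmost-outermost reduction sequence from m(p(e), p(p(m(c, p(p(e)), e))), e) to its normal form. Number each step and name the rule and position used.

1. m(p(e), p(p(m(c, p(p(e)), e))), e)  →  m(c, p(p(e)), e)   [R4 at ε]
2. m(c, p(p(e)), e)  →  e   [R4 at ε]

e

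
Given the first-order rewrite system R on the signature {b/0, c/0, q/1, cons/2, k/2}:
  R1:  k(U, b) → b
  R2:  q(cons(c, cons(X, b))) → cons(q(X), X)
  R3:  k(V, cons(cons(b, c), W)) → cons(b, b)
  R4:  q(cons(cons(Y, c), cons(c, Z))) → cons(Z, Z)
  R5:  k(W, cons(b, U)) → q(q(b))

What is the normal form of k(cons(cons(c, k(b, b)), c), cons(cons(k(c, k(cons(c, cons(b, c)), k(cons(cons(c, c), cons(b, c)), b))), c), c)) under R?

1. k(cons(cons(c, k(b, b)), c), cons(cons(k(c, k(cons(c, cons(b, c)), k(cons(cons(c, c), cons(b, c)), b))), c), c))  →  k(cons(cons(c, b), c), cons(cons(k(c, k(cons(c, cons(b, c)), k(cons(cons(c, c), cons(b, c)), b))), c), c))   [R1 at 1.1.2]
2. k(cons(cons(c, b), c), cons(cons(k(c, k(cons(c, cons(b, c)), k(cons(cons(c, c), cons(b, c)), b))), c), c))  →  k(cons(cons(c, b), c), cons(cons(k(c, k(cons(c, cons(b, c)), b)), c), c))   [R1 at 2.1.1.2.2]
3. k(cons(cons(c, b), c), cons(cons(k(c, k(cons(c, cons(b, c)), b)), c), c))  →  k(cons(cons(c, b), c), cons(cons(k(c, b), c), c))   [R1 at 2.1.1.2]
4. k(cons(cons(c, b), c), cons(cons(k(c, b), c), c))  →  k(cons(cons(c, b), c), cons(cons(b, c), c))   [R1 at 2.1.1]
5. k(cons(cons(c, b), c), cons(cons(b, c), c))  →  cons(b, b)   [R3 at ε]

cons(b, b)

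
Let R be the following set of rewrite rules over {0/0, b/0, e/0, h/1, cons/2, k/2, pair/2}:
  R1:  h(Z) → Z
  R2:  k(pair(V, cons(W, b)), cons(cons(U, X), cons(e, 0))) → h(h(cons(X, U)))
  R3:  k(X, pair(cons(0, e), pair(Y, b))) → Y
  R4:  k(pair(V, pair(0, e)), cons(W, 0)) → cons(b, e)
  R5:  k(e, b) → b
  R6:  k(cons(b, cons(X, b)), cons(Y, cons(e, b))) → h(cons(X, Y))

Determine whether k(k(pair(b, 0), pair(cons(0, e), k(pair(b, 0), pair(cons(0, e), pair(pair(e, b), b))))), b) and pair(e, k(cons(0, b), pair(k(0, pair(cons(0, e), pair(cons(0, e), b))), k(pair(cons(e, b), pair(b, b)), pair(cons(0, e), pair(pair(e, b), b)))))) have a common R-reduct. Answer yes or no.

Reduce t₁ = k(k(pair(b, 0), pair(cons(0, e), k(pair(b, 0), pair(cons(0, e), pair(pair(e, b), b))))), b):
1. k(k(pair(b, 0), pair(cons(0, e), k(pair(b, 0), pair(cons(0, e), pair(pair(e, b), b))))), b)  →  k(k(pair(b, 0), pair(cons(0, e), pair(e, b))), b)   [R3 at 1.2.2]
2. k(k(pair(b, 0), pair(cons(0, e), pair(e, b))), b)  →  k(e, b)   [R3 at 1]
3. k(e, b)  →  b   [R5 at ε]

Reduce t₂ = pair(e, k(cons(0, b), pair(k(0, pair(cons(0, e), pair(cons(0, e), b))), k(pair(cons(e, b), pair(b, b)), pair(cons(0, e), pair(pair(e, b), b)))))):
1. pair(e, k(cons(0, b), pair(k(0, pair(cons(0, e), pair(cons(0, e), b))), k(pair(cons(e, b), pair(b, b)), pair(cons(0, e), pair(pair(e, b), b))))))  →  pair(e, k(cons(0, b), pair(cons(0, e), k(pair(cons(e, b), pair(b, b)), pair(cons(0, e), pair(pair(e, b), b))))))   [R3 at 2.2.1]
2. pair(e, k(cons(0, b), pair(cons(0, e), k(pair(cons(e, b), pair(b, b)), pair(cons(0, e), pair(pair(e, b), b))))))  →  pair(e, k(cons(0, b), pair(cons(0, e), pair(e, b))))   [R3 at 2.2.2]
3. pair(e, k(cons(0, b), pair(cons(0, e), pair(e, b))))  →  pair(e, e)   [R3 at 2]

no — NF(t₁) = b, NF(t₂) = pair(e, e)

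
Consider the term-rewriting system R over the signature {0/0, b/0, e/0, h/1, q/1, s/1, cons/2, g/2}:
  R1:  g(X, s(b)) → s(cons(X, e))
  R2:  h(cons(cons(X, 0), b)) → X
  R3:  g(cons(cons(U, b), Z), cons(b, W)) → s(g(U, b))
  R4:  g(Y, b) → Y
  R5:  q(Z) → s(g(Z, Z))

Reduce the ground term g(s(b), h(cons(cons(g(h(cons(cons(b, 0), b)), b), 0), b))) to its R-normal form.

s(b)

1. g(s(b), h(cons(cons(g(h(cons(cons(b, 0), b)), b), 0), b)))  →  g(s(b), g(h(cons(cons(b, 0), b)), b))   [R2 at 2]
2. g(s(b), g(h(cons(cons(b, 0), b)), b))  →  g(s(b), h(cons(cons(b, 0), b)))   [R4 at 2]
3. g(s(b), h(cons(cons(b, 0), b)))  →  g(s(b), b)   [R2 at 2]
4. g(s(b), b)  →  s(b)   [R4 at ε]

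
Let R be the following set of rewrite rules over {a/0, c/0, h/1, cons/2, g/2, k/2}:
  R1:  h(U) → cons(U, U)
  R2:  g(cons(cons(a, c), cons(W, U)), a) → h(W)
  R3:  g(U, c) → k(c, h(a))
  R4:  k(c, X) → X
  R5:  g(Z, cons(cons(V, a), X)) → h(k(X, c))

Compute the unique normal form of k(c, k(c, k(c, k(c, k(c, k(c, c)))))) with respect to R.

c

1. k(c, k(c, k(c, k(c, k(c, k(c, c))))))  →  k(c, k(c, k(c, k(c, k(c, c)))))   [R4 at ε]
2. k(c, k(c, k(c, k(c, k(c, c)))))  →  k(c, k(c, k(c, k(c, c))))   [R4 at ε]
3. k(c, k(c, k(c, k(c, c))))  →  k(c, k(c, k(c, c)))   [R4 at ε]
4. k(c, k(c, k(c, c)))  →  k(c, k(c, c))   [R4 at ε]
5. k(c, k(c, c))  →  k(c, c)   [R4 at ε]
6. k(c, c)  →  c   [R4 at ε]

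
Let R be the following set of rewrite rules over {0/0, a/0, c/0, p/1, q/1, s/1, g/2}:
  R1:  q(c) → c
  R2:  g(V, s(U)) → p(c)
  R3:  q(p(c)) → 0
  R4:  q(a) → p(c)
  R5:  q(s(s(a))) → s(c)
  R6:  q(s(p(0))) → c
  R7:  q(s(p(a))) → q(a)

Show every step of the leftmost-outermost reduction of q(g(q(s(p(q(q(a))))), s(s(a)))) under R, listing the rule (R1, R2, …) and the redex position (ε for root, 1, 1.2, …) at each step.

1. q(g(q(s(p(q(q(a))))), s(s(a))))  →  q(p(c))   [R2 at 1]
2. q(p(c))  →  0   [R3 at ε]

0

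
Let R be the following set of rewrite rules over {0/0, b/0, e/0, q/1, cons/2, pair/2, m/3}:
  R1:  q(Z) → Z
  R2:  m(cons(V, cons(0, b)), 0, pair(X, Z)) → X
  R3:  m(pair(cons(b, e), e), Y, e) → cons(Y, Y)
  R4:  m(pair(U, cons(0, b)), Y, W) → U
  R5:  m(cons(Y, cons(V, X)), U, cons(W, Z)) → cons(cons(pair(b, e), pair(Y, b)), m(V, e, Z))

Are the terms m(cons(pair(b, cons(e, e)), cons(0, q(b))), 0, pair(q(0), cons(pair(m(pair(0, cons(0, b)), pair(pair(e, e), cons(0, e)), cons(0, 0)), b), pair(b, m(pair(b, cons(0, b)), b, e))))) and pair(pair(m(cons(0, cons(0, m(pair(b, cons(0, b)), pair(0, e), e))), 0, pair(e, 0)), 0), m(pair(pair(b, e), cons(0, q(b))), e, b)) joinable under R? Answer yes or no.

no — NF(t₁) = 0, NF(t₂) = pair(pair(e, 0), pair(b, e))

Reduce t₁ = m(cons(pair(b, cons(e, e)), cons(0, q(b))), 0, pair(q(0), cons(pair(m(pair(0, cons(0, b)), pair(pair(e, e), cons(0, e)), cons(0, 0)), b), pair(b, m(pair(b, cons(0, b)), b, e))))):
1. m(cons(pair(b, cons(e, e)), cons(0, q(b))), 0, pair(q(0), cons(pair(m(pair(0, cons(0, b)), pair(pair(e, e), cons(0, e)), cons(0, 0)), b), pair(b, m(pair(b, cons(0, b)), b, e)))))  →  m(cons(pair(b, cons(e, e)), cons(0, b)), 0, pair(q(0), cons(pair(m(pair(0, cons(0, b)), pair(pair(e, e), cons(0, e)), cons(0, 0)), b), pair(b, m(pair(b, cons(0, b)), b, e)))))   [R1 at 1.2.2]
2. m(cons(pair(b, cons(e, e)), cons(0, b)), 0, pair(q(0), cons(pair(m(pair(0, cons(0, b)), pair(pair(e, e), cons(0, e)), cons(0, 0)), b), pair(b, m(pair(b, cons(0, b)), b, e)))))  →  q(0)   [R2 at ε]
3. q(0)  →  0   [R1 at ε]

Reduce t₂ = pair(pair(m(cons(0, cons(0, m(pair(b, cons(0, b)), pair(0, e), e))), 0, pair(e, 0)), 0), m(pair(pair(b, e), cons(0, q(b))), e, b)):
1. pair(pair(m(cons(0, cons(0, m(pair(b, cons(0, b)), pair(0, e), e))), 0, pair(e, 0)), 0), m(pair(pair(b, e), cons(0, q(b))), e, b))  →  pair(pair(m(cons(0, cons(0, b)), 0, pair(e, 0)), 0), m(pair(pair(b, e), cons(0, q(b))), e, b))   [R4 at 1.1.1.2.2]
2. pair(pair(m(cons(0, cons(0, b)), 0, pair(e, 0)), 0), m(pair(pair(b, e), cons(0, q(b))), e, b))  →  pair(pair(e, 0), m(pair(pair(b, e), cons(0, q(b))), e, b))   [R2 at 1.1]
3. pair(pair(e, 0), m(pair(pair(b, e), cons(0, q(b))), e, b))  →  pair(pair(e, 0), m(pair(pair(b, e), cons(0, b)), e, b))   [R1 at 2.1.2.2]
4. pair(pair(e, 0), m(pair(pair(b, e), cons(0, b)), e, b))  →  pair(pair(e, 0), pair(b, e))   [R4 at 2]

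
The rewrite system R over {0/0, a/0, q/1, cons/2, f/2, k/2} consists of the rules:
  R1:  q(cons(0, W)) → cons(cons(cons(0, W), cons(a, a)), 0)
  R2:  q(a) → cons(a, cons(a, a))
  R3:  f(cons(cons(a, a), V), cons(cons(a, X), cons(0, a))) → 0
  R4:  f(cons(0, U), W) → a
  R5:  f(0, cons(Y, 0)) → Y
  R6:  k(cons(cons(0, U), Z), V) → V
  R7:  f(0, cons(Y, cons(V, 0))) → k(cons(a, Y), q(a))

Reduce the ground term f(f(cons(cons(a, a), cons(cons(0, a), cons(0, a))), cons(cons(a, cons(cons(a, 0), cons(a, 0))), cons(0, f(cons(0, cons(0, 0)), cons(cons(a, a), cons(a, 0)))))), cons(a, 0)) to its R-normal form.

a

1. f(f(cons(cons(a, a), cons(cons(0, a), cons(0, a))), cons(cons(a, cons(cons(a, 0), cons(a, 0))), cons(0, f(cons(0, cons(0, 0)), cons(cons(a, a), cons(a, 0)))))), cons(a, 0))  →  f(f(cons(cons(a, a), cons(cons(0, a), cons(0, a))), cons(cons(a, cons(cons(a, 0), cons(a, 0))), cons(0, a))), cons(a, 0))   [R4 at 1.2.2.2]
2. f(f(cons(cons(a, a), cons(cons(0, a), cons(0, a))), cons(cons(a, cons(cons(a, 0), cons(a, 0))), cons(0, a))), cons(a, 0))  →  f(0, cons(a, 0))   [R3 at 1]
3. f(0, cons(a, 0))  →  a   [R5 at ε]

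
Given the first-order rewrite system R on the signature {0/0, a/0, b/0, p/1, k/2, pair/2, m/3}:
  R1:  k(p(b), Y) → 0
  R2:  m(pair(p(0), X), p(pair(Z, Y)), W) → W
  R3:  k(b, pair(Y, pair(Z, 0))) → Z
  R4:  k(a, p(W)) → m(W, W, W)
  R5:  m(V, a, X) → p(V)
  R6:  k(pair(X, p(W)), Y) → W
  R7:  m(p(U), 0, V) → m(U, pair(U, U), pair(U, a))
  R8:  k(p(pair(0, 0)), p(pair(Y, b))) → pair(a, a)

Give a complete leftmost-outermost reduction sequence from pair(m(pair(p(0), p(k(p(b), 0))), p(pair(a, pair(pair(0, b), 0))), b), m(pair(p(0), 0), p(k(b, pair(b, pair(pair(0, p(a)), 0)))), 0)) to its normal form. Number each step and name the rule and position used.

1. pair(m(pair(p(0), p(k(p(b), 0))), p(pair(a, pair(pair(0, b), 0))), b), m(pair(p(0), 0), p(k(b, pair(b, pair(pair(0, p(a)), 0)))), 0))  →  pair(b, m(pair(p(0), 0), p(k(b, pair(b, pair(pair(0, p(a)), 0)))), 0))   [R2 at 1]
2. pair(b, m(pair(p(0), 0), p(k(b, pair(b, pair(pair(0, p(a)), 0)))), 0))  →  pair(b, m(pair(p(0), 0), p(pair(0, p(a))), 0))   [R3 at 2.2.1]
3. pair(b, m(pair(p(0), 0), p(pair(0, p(a))), 0))  →  pair(b, 0)   [R2 at 2]

pair(b, 0)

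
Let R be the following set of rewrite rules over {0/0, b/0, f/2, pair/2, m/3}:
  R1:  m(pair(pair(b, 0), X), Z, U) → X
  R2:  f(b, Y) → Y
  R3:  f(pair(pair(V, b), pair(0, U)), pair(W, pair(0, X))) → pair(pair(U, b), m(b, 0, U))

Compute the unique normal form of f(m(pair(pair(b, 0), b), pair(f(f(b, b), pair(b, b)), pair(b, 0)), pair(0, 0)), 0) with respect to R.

0

1. f(m(pair(pair(b, 0), b), pair(f(f(b, b), pair(b, b)), pair(b, 0)), pair(0, 0)), 0)  →  f(b, 0)   [R1 at 1]
2. f(b, 0)  →  0   [R2 at ε]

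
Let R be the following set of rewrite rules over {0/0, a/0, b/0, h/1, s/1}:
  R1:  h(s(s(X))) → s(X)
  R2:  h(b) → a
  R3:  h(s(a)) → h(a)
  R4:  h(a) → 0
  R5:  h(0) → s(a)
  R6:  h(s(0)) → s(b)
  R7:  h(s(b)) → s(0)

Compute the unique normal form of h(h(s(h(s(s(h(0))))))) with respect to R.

s(a)

1. h(h(s(h(s(s(h(0)))))))  →  h(h(s(s(h(0)))))   [R1 at 1.1.1]
2. h(h(s(s(h(0)))))  →  h(s(h(0)))   [R1 at 1]
3. h(s(h(0)))  →  h(s(s(a)))   [R5 at 1.1]
4. h(s(s(a)))  →  s(a)   [R1 at ε]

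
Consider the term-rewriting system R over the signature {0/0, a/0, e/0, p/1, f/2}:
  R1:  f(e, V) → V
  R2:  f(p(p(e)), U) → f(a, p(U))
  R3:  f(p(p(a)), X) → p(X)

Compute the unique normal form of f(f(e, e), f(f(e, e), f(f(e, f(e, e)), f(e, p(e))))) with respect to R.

1. f(f(e, e), f(f(e, e), f(f(e, f(e, e)), f(e, p(e)))))  →  f(e, f(f(e, e), f(f(e, f(e, e)), f(e, p(e)))))   [R1 at 1]
2. f(e, f(f(e, e), f(f(e, f(e, e)), f(e, p(e)))))  →  f(f(e, e), f(f(e, f(e, e)), f(e, p(e))))   [R1 at ε]
3. f(f(e, e), f(f(e, f(e, e)), f(e, p(e))))  →  f(e, f(f(e, f(e, e)), f(e, p(e))))   [R1 at 1]
4. f(e, f(f(e, f(e, e)), f(e, p(e))))  →  f(f(e, f(e, e)), f(e, p(e)))   [R1 at ε]
5. f(f(e, f(e, e)), f(e, p(e)))  →  f(f(e, e), f(e, p(e)))   [R1 at 1]
6. f(f(e, e), f(e, p(e)))  →  f(e, f(e, p(e)))   [R1 at 1]
7. f(e, f(e, p(e)))  →  f(e, p(e))   [R1 at ε]
8. f(e, p(e))  →  p(e)   [R1 at ε]

p(e)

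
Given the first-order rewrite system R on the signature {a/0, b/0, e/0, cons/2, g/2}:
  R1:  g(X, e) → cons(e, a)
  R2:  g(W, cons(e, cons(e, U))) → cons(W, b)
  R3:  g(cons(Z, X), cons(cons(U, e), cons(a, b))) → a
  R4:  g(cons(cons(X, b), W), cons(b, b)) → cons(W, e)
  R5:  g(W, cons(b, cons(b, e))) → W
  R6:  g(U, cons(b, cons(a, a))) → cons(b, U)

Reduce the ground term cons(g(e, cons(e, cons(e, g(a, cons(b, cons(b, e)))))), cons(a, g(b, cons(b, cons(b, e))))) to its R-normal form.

cons(cons(e, b), cons(a, b))

1. cons(g(e, cons(e, cons(e, g(a, cons(b, cons(b, e)))))), cons(a, g(b, cons(b, cons(b, e)))))  →  cons(cons(e, b), cons(a, g(b, cons(b, cons(b, e)))))   [R2 at 1]
2. cons(cons(e, b), cons(a, g(b, cons(b, cons(b, e)))))  →  cons(cons(e, b), cons(a, b))   [R5 at 2.2]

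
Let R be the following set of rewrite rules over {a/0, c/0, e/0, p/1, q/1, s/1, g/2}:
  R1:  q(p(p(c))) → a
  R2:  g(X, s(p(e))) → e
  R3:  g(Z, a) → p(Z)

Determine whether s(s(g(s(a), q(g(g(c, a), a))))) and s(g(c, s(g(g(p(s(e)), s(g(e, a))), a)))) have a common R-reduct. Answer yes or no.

Reduce t₁ = s(s(g(s(a), q(g(g(c, a), a))))):
1. s(s(g(s(a), q(g(g(c, a), a)))))  →  s(s(g(s(a), q(p(g(c, a))))))   [R3 at 1.1.2.1]
2. s(s(g(s(a), q(p(g(c, a))))))  →  s(s(g(s(a), q(p(p(c))))))   [R3 at 1.1.2.1.1]
3. s(s(g(s(a), q(p(p(c))))))  →  s(s(g(s(a), a)))   [R1 at 1.1.2]
4. s(s(g(s(a), a)))  →  s(s(p(s(a))))   [R3 at 1.1]

Reduce t₂ = s(g(c, s(g(g(p(s(e)), s(g(e, a))), a)))):
1. s(g(c, s(g(g(p(s(e)), s(g(e, a))), a))))  →  s(g(c, s(p(g(p(s(e)), s(g(e, a)))))))   [R3 at 1.2.1]
2. s(g(c, s(p(g(p(s(e)), s(g(e, a)))))))  →  s(g(c, s(p(g(p(s(e)), s(p(e)))))))   [R3 at 1.2.1.1.2.1]
3. s(g(c, s(p(g(p(s(e)), s(p(e)))))))  →  s(g(c, s(p(e))))   [R2 at 1.2.1.1]
4. s(g(c, s(p(e))))  →  s(e)   [R2 at 1]

no — NF(t₁) = s(s(p(s(a)))), NF(t₂) = s(e)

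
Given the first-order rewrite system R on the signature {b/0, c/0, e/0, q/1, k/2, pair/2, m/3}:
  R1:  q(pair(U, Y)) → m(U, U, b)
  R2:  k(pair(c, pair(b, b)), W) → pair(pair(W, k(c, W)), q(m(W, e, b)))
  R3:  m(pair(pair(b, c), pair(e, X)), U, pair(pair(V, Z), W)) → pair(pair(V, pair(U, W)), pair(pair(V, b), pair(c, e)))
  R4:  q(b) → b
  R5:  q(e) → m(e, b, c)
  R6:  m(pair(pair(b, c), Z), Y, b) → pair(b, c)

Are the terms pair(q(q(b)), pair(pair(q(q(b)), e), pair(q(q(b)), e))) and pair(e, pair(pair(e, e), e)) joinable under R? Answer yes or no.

no — NF(t₁) = pair(b, pair(pair(b, e), pair(b, e))), NF(t₂) = pair(e, pair(pair(e, e), e))

Reduce t₁ = pair(q(q(b)), pair(pair(q(q(b)), e), pair(q(q(b)), e))):
1. pair(q(q(b)), pair(pair(q(q(b)), e), pair(q(q(b)), e)))  →  pair(q(b), pair(pair(q(q(b)), e), pair(q(q(b)), e)))   [R4 at 1.1]
2. pair(q(b), pair(pair(q(q(b)), e), pair(q(q(b)), e)))  →  pair(b, pair(pair(q(q(b)), e), pair(q(q(b)), e)))   [R4 at 1]
3. pair(b, pair(pair(q(q(b)), e), pair(q(q(b)), e)))  →  pair(b, pair(pair(q(b), e), pair(q(q(b)), e)))   [R4 at 2.1.1.1]
4. pair(b, pair(pair(q(b), e), pair(q(q(b)), e)))  →  pair(b, pair(pair(b, e), pair(q(q(b)), e)))   [R4 at 2.1.1]
5. pair(b, pair(pair(b, e), pair(q(q(b)), e)))  →  pair(b, pair(pair(b, e), pair(q(b), e)))   [R4 at 2.2.1.1]
6. pair(b, pair(pair(b, e), pair(q(b), e)))  →  pair(b, pair(pair(b, e), pair(b, e)))   [R4 at 2.2.1]

Reduce t₂ = pair(e, pair(pair(e, e), e)):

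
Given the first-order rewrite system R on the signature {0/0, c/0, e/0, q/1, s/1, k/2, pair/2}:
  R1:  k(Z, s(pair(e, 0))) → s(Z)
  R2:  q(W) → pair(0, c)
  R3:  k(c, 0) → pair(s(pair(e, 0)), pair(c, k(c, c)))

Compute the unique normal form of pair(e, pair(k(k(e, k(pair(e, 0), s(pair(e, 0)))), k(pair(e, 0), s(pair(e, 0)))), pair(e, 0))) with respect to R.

1. pair(e, pair(k(k(e, k(pair(e, 0), s(pair(e, 0)))), k(pair(e, 0), s(pair(e, 0)))), pair(e, 0)))  →  pair(e, pair(k(k(e, s(pair(e, 0))), k(pair(e, 0), s(pair(e, 0)))), pair(e, 0)))   [R1 at 2.1.1.2]
2. pair(e, pair(k(k(e, s(pair(e, 0))), k(pair(e, 0), s(pair(e, 0)))), pair(e, 0)))  →  pair(e, pair(k(s(e), k(pair(e, 0), s(pair(e, 0)))), pair(e, 0)))   [R1 at 2.1.1]
3. pair(e, pair(k(s(e), k(pair(e, 0), s(pair(e, 0)))), pair(e, 0)))  →  pair(e, pair(k(s(e), s(pair(e, 0))), pair(e, 0)))   [R1 at 2.1.2]
4. pair(e, pair(k(s(e), s(pair(e, 0))), pair(e, 0)))  →  pair(e, pair(s(s(e)), pair(e, 0)))   [R1 at 2.1]

pair(e, pair(s(s(e)), pair(e, 0)))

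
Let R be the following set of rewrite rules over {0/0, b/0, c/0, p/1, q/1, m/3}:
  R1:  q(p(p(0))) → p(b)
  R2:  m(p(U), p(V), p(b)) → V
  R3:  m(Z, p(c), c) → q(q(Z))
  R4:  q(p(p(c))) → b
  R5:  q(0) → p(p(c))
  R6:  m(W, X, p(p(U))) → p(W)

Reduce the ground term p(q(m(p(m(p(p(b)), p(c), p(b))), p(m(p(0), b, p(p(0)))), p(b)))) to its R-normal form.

p(p(b))

1. p(q(m(p(m(p(p(b)), p(c), p(b))), p(m(p(0), b, p(p(0)))), p(b))))  →  p(q(m(p(0), b, p(p(0)))))   [R2 at 1.1]
2. p(q(m(p(0), b, p(p(0)))))  →  p(q(p(p(0))))   [R6 at 1.1]
3. p(q(p(p(0))))  →  p(p(b))   [R1 at 1]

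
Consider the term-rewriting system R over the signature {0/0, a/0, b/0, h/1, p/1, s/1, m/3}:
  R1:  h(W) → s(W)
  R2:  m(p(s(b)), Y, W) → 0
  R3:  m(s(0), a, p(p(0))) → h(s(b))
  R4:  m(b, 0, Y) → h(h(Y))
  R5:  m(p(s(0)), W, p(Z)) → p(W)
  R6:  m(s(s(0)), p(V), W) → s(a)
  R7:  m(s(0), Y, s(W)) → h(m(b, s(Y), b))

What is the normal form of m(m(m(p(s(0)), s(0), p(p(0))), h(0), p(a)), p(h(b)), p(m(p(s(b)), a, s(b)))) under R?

p(p(s(b)))

1. m(m(m(p(s(0)), s(0), p(p(0))), h(0), p(a)), p(h(b)), p(m(p(s(b)), a, s(b))))  →  m(m(p(s(0)), h(0), p(a)), p(h(b)), p(m(p(s(b)), a, s(b))))   [R5 at 1.1]
2. m(m(p(s(0)), h(0), p(a)), p(h(b)), p(m(p(s(b)), a, s(b))))  →  m(p(h(0)), p(h(b)), p(m(p(s(b)), a, s(b))))   [R5 at 1]
3. m(p(h(0)), p(h(b)), p(m(p(s(b)), a, s(b))))  →  m(p(s(0)), p(h(b)), p(m(p(s(b)), a, s(b))))   [R1 at 1.1]
4. m(p(s(0)), p(h(b)), p(m(p(s(b)), a, s(b))))  →  p(p(h(b)))   [R5 at ε]
5. p(p(h(b)))  →  p(p(s(b)))   [R1 at 1.1]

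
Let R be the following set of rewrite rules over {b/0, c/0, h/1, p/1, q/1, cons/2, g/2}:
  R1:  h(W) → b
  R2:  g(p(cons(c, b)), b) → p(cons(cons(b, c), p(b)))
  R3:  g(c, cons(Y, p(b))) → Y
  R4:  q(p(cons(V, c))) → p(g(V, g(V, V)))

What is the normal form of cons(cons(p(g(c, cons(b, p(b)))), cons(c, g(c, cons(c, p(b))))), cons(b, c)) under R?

1. cons(cons(p(g(c, cons(b, p(b)))), cons(c, g(c, cons(c, p(b))))), cons(b, c))  →  cons(cons(p(b), cons(c, g(c, cons(c, p(b))))), cons(b, c))   [R3 at 1.1.1]
2. cons(cons(p(b), cons(c, g(c, cons(c, p(b))))), cons(b, c))  →  cons(cons(p(b), cons(c, c)), cons(b, c))   [R3 at 1.2.2]

cons(cons(p(b), cons(c, c)), cons(b, c))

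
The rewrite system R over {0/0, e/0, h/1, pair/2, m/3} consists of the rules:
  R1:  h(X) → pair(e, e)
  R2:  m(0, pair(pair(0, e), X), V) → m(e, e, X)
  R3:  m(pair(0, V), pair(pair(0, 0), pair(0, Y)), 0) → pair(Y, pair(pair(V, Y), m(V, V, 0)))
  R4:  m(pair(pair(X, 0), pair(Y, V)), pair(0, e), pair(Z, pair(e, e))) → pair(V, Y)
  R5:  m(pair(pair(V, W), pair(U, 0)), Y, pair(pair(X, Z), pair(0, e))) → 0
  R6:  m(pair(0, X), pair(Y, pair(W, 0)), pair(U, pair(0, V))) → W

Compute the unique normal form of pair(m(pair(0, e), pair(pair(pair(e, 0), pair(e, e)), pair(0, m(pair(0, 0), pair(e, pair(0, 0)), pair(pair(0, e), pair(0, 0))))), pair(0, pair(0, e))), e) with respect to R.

1. pair(m(pair(0, e), pair(pair(pair(e, 0), pair(e, e)), pair(0, m(pair(0, 0), pair(e, pair(0, 0)), pair(pair(0, e), pair(0, 0))))), pair(0, pair(0, e))), e)  →  pair(m(pair(0, e), pair(pair(pair(e, 0), pair(e, e)), pair(0, 0)), pair(0, pair(0, e))), e)   [R6 at 1.2.2.2]
2. pair(m(pair(0, e), pair(pair(pair(e, 0), pair(e, e)), pair(0, 0)), pair(0, pair(0, e))), e)  →  pair(0, e)   [R6 at 1]

pair(0, e)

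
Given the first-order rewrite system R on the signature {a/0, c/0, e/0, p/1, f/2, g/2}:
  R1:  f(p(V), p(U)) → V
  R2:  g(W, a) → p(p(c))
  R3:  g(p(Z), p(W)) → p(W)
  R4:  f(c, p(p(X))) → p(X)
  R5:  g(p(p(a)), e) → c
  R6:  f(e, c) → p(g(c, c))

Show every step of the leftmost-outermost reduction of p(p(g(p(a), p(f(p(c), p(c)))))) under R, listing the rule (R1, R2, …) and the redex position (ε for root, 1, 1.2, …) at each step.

1. p(p(g(p(a), p(f(p(c), p(c))))))  →  p(p(p(f(p(c), p(c)))))   [R3 at 1.1]
2. p(p(p(f(p(c), p(c)))))  →  p(p(p(c)))   [R1 at 1.1.1]

p(p(p(c)))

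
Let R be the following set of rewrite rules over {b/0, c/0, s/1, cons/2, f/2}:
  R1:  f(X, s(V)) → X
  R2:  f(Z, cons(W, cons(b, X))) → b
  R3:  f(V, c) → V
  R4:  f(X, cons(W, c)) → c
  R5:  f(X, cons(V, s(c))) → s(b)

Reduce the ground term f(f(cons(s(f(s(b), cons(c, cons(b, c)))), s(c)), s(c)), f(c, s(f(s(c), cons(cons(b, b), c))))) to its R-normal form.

cons(s(b), s(c))

1. f(f(cons(s(f(s(b), cons(c, cons(b, c)))), s(c)), s(c)), f(c, s(f(s(c), cons(cons(b, b), c)))))  →  f(cons(s(f(s(b), cons(c, cons(b, c)))), s(c)), f(c, s(f(s(c), cons(cons(b, b), c)))))   [R1 at 1]
2. f(cons(s(f(s(b), cons(c, cons(b, c)))), s(c)), f(c, s(f(s(c), cons(cons(b, b), c)))))  →  f(cons(s(b), s(c)), f(c, s(f(s(c), cons(cons(b, b), c)))))   [R2 at 1.1.1]
3. f(cons(s(b), s(c)), f(c, s(f(s(c), cons(cons(b, b), c)))))  →  f(cons(s(b), s(c)), c)   [R1 at 2]
4. f(cons(s(b), s(c)), c)  →  cons(s(b), s(c))   [R3 at ε]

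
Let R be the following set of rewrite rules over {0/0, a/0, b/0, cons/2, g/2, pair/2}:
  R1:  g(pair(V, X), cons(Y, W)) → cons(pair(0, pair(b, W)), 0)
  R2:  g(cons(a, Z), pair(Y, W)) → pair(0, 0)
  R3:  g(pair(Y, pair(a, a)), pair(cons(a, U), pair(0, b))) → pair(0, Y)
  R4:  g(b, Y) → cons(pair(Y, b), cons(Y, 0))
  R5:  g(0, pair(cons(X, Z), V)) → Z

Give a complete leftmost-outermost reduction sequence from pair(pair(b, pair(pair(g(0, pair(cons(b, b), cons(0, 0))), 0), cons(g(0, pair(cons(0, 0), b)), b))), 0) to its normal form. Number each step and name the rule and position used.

pair(pair(b, pair(pair(b, 0), cons(0, b))), 0)

1. pair(pair(b, pair(pair(g(0, pair(cons(b, b), cons(0, 0))), 0), cons(g(0, pair(cons(0, 0), b)), b))), 0)  →  pair(pair(b, pair(pair(b, 0), cons(g(0, pair(cons(0, 0), b)), b))), 0)   [R5 at 1.2.1.1]
2. pair(pair(b, pair(pair(b, 0), cons(g(0, pair(cons(0, 0), b)), b))), 0)  →  pair(pair(b, pair(pair(b, 0), cons(0, b))), 0)   [R5 at 1.2.2.1]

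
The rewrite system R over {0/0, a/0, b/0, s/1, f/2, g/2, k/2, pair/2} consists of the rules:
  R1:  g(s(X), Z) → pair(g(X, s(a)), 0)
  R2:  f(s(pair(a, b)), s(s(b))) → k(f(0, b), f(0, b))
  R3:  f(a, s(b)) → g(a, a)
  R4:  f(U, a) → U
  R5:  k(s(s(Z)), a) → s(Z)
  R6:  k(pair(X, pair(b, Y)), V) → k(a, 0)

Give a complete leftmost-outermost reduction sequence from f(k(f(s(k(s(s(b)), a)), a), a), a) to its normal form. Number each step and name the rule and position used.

1. f(k(f(s(k(s(s(b)), a)), a), a), a)  →  k(f(s(k(s(s(b)), a)), a), a)   [R4 at ε]
2. k(f(s(k(s(s(b)), a)), a), a)  →  k(s(k(s(s(b)), a)), a)   [R4 at 1]
3. k(s(k(s(s(b)), a)), a)  →  k(s(s(b)), a)   [R5 at 1.1]
4. k(s(s(b)), a)  →  s(b)   [R5 at ε]

s(b)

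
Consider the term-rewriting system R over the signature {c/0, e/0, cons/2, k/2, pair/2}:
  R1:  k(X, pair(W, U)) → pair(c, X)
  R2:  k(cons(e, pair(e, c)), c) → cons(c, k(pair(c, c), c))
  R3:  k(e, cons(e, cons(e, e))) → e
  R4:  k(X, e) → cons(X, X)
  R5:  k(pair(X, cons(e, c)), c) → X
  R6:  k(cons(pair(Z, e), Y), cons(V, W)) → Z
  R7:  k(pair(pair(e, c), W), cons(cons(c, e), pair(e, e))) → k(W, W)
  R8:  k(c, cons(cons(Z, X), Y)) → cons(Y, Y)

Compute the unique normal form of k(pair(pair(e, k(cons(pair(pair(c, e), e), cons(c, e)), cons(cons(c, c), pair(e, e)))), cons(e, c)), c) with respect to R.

1. k(pair(pair(e, k(cons(pair(pair(c, e), e), cons(c, e)), cons(cons(c, c), pair(e, e)))), cons(e, c)), c)  →  pair(e, k(cons(pair(pair(c, e), e), cons(c, e)), cons(cons(c, c), pair(e, e))))   [R5 at ε]
2. pair(e, k(cons(pair(pair(c, e), e), cons(c, e)), cons(cons(c, c), pair(e, e))))  →  pair(e, pair(c, e))   [R6 at 2]

pair(e, pair(c, e))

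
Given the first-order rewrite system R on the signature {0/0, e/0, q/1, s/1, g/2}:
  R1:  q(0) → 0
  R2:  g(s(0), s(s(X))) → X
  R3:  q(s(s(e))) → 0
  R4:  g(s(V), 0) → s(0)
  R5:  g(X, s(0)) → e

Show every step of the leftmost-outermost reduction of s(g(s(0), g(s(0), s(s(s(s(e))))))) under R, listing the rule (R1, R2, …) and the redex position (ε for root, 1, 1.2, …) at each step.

s(e)

1. s(g(s(0), g(s(0), s(s(s(s(e)))))))  →  s(g(s(0), s(s(e))))   [R2 at 1.2]
2. s(g(s(0), s(s(e))))  →  s(e)   [R2 at 1]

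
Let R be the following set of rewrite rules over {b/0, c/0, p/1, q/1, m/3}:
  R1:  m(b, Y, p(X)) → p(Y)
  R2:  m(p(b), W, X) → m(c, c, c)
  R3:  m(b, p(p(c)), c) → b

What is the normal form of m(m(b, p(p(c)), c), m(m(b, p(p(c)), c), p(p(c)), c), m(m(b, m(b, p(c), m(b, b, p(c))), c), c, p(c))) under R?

p(b)

1. m(m(b, p(p(c)), c), m(m(b, p(p(c)), c), p(p(c)), c), m(m(b, m(b, p(c), m(b, b, p(c))), c), c, p(c)))  →  m(b, m(m(b, p(p(c)), c), p(p(c)), c), m(m(b, m(b, p(c), m(b, b, p(c))), c), c, p(c)))   [R3 at 1]
2. m(b, m(m(b, p(p(c)), c), p(p(c)), c), m(m(b, m(b, p(c), m(b, b, p(c))), c), c, p(c)))  →  m(b, m(b, p(p(c)), c), m(m(b, m(b, p(c), m(b, b, p(c))), c), c, p(c)))   [R3 at 2.1]
3. m(b, m(b, p(p(c)), c), m(m(b, m(b, p(c), m(b, b, p(c))), c), c, p(c)))  →  m(b, b, m(m(b, m(b, p(c), m(b, b, p(c))), c), c, p(c)))   [R3 at 2]
4. m(b, b, m(m(b, m(b, p(c), m(b, b, p(c))), c), c, p(c)))  →  m(b, b, m(m(b, m(b, p(c), p(b)), c), c, p(c)))   [R1 at 3.1.2.3]
5. m(b, b, m(m(b, m(b, p(c), p(b)), c), c, p(c)))  →  m(b, b, m(m(b, p(p(c)), c), c, p(c)))   [R1 at 3.1.2]
6. m(b, b, m(m(b, p(p(c)), c), c, p(c)))  →  m(b, b, m(b, c, p(c)))   [R3 at 3.1]
7. m(b, b, m(b, c, p(c)))  →  m(b, b, p(c))   [R1 at 3]
8. m(b, b, p(c))  →  p(b)   [R1 at ε]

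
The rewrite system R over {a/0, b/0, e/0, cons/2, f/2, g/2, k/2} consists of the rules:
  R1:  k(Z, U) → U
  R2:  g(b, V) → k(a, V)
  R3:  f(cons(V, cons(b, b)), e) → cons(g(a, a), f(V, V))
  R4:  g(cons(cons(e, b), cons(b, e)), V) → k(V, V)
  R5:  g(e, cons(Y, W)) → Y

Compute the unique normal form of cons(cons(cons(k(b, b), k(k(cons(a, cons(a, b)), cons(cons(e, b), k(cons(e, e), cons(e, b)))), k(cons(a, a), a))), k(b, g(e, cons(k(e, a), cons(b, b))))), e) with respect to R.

cons(cons(cons(b, a), a), e)

1. cons(cons(cons(k(b, b), k(k(cons(a, cons(a, b)), cons(cons(e, b), k(cons(e, e), cons(e, b)))), k(cons(a, a), a))), k(b, g(e, cons(k(e, a), cons(b, b))))), e)  →  cons(cons(cons(b, k(k(cons(a, cons(a, b)), cons(cons(e, b), k(cons(e, e), cons(e, b)))), k(cons(a, a), a))), k(b, g(e, cons(k(e, a), cons(b, b))))), e)   [R1 at 1.1.1]
2. cons(cons(cons(b, k(k(cons(a, cons(a, b)), cons(cons(e, b), k(cons(e, e), cons(e, b)))), k(cons(a, a), a))), k(b, g(e, cons(k(e, a), cons(b, b))))), e)  →  cons(cons(cons(b, k(cons(a, a), a)), k(b, g(e, cons(k(e, a), cons(b, b))))), e)   [R1 at 1.1.2]
3. cons(cons(cons(b, k(cons(a, a), a)), k(b, g(e, cons(k(e, a), cons(b, b))))), e)  →  cons(cons(cons(b, a), k(b, g(e, cons(k(e, a), cons(b, b))))), e)   [R1 at 1.1.2]
4. cons(cons(cons(b, a), k(b, g(e, cons(k(e, a), cons(b, b))))), e)  →  cons(cons(cons(b, a), g(e, cons(k(e, a), cons(b, b)))), e)   [R1 at 1.2]
5. cons(cons(cons(b, a), g(e, cons(k(e, a), cons(b, b)))), e)  →  cons(cons(cons(b, a), k(e, a)), e)   [R5 at 1.2]
6. cons(cons(cons(b, a), k(e, a)), e)  →  cons(cons(cons(b, a), a), e)   [R1 at 1.2]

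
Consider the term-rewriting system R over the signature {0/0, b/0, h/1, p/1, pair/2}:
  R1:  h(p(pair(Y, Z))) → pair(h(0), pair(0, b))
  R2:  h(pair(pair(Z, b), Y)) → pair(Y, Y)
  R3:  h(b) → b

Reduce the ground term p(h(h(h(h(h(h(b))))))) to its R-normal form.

p(b)

1. p(h(h(h(h(h(h(b)))))))  →  p(h(h(h(h(h(b))))))   [R3 at 1.1.1.1.1.1]
2. p(h(h(h(h(h(b))))))  →  p(h(h(h(h(b)))))   [R3 at 1.1.1.1.1]
3. p(h(h(h(h(b)))))  →  p(h(h(h(b))))   [R3 at 1.1.1.1]
4. p(h(h(h(b))))  →  p(h(h(b)))   [R3 at 1.1.1]
5. p(h(h(b)))  →  p(h(b))   [R3 at 1.1]
6. p(h(b))  →  p(b)   [R3 at 1]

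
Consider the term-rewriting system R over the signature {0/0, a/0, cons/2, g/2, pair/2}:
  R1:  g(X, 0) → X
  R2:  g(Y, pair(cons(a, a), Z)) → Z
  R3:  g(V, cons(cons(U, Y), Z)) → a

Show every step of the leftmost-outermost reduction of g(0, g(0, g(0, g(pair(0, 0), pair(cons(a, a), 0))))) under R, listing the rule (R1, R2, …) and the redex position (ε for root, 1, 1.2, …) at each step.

0

1. g(0, g(0, g(0, g(pair(0, 0), pair(cons(a, a), 0)))))  →  g(0, g(0, g(0, 0)))   [R2 at 2.2.2]
2. g(0, g(0, g(0, 0)))  →  g(0, g(0, 0))   [R1 at 2.2]
3. g(0, g(0, 0))  →  g(0, 0)   [R1 at 2]
4. g(0, 0)  →  0   [R1 at ε]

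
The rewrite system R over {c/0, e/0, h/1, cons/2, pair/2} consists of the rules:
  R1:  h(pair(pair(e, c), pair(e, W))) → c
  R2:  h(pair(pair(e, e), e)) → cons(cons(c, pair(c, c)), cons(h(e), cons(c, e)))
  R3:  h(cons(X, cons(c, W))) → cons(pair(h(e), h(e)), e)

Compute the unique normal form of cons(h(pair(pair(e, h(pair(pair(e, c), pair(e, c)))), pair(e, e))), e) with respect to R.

1. cons(h(pair(pair(e, h(pair(pair(e, c), pair(e, c)))), pair(e, e))), e)  →  cons(h(pair(pair(e, c), pair(e, e))), e)   [R1 at 1.1.1.2]
2. cons(h(pair(pair(e, c), pair(e, e))), e)  →  cons(c, e)   [R1 at 1]

cons(c, e)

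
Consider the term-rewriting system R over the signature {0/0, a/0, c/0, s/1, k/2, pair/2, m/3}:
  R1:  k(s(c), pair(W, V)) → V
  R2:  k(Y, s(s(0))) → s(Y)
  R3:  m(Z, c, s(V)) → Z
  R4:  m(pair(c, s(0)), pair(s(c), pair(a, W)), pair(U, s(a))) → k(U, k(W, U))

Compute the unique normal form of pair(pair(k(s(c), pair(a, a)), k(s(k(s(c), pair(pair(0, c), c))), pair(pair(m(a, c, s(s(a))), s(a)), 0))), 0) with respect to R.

1. pair(pair(k(s(c), pair(a, a)), k(s(k(s(c), pair(pair(0, c), c))), pair(pair(m(a, c, s(s(a))), s(a)), 0))), 0)  →  pair(pair(a, k(s(k(s(c), pair(pair(0, c), c))), pair(pair(m(a, c, s(s(a))), s(a)), 0))), 0)   [R1 at 1.1]
2. pair(pair(a, k(s(k(s(c), pair(pair(0, c), c))), pair(pair(m(a, c, s(s(a))), s(a)), 0))), 0)  →  pair(pair(a, k(s(c), pair(pair(m(a, c, s(s(a))), s(a)), 0))), 0)   [R1 at 1.2.1.1]
3. pair(pair(a, k(s(c), pair(pair(m(a, c, s(s(a))), s(a)), 0))), 0)  →  pair(pair(a, 0), 0)   [R1 at 1.2]

pair(pair(a, 0), 0)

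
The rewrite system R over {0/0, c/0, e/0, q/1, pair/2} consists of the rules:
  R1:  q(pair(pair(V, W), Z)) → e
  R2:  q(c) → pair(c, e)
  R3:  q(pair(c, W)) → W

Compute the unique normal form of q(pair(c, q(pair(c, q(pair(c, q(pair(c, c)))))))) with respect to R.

c

1. q(pair(c, q(pair(c, q(pair(c, q(pair(c, c))))))))  →  q(pair(c, q(pair(c, q(pair(c, c))))))   [R3 at ε]
2. q(pair(c, q(pair(c, q(pair(c, c))))))  →  q(pair(c, q(pair(c, c))))   [R3 at ε]
3. q(pair(c, q(pair(c, c))))  →  q(pair(c, c))   [R3 at ε]
4. q(pair(c, c))  →  c   [R3 at ε]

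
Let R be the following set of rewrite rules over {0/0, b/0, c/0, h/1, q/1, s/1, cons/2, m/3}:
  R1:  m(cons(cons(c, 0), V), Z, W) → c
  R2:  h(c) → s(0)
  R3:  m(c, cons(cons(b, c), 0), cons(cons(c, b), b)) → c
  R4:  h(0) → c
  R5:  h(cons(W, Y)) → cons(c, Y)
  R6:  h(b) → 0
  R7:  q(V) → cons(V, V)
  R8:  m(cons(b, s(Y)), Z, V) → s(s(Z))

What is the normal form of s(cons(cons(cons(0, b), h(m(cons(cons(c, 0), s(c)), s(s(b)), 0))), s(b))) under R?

1. s(cons(cons(cons(0, b), h(m(cons(cons(c, 0), s(c)), s(s(b)), 0))), s(b)))  →  s(cons(cons(cons(0, b), h(c)), s(b)))   [R1 at 1.1.2.1]
2. s(cons(cons(cons(0, b), h(c)), s(b)))  →  s(cons(cons(cons(0, b), s(0)), s(b)))   [R2 at 1.1.2]

s(cons(cons(cons(0, b), s(0)), s(b)))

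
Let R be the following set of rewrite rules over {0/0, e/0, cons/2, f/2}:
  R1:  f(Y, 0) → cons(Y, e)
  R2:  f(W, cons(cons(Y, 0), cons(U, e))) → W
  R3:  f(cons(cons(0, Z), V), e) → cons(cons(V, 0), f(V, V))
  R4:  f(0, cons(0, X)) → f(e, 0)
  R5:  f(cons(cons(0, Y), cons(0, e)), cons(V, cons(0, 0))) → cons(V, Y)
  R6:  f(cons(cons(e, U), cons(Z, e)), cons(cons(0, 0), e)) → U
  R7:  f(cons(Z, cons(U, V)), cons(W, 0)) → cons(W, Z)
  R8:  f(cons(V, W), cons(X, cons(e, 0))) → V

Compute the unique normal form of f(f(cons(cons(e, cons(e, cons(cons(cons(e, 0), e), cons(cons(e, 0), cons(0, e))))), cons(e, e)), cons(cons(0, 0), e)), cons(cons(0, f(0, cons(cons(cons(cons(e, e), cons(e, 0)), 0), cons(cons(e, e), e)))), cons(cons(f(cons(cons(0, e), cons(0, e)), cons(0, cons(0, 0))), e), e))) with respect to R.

1. f(f(cons(cons(e, cons(e, cons(cons(cons(e, 0), e), cons(cons(e, 0), cons(0, e))))), cons(e, e)), cons(cons(0, 0), e)), cons(cons(0, f(0, cons(cons(cons(cons(e, e), cons(e, 0)), 0), cons(cons(e, e), e)))), cons(cons(f(cons(cons(0, e), cons(0, e)), cons(0, cons(0, 0))), e), e)))  →  f(cons(e, cons(cons(cons(e, 0), e), cons(cons(e, 0), cons(0, e)))), cons(cons(0, f(0, cons(cons(cons(cons(e, e), cons(e, 0)), 0), cons(cons(e, e), e)))), cons(cons(f(cons(cons(0, e), cons(0, e)), cons(0, cons(0, 0))), e), e)))   [R6 at 1]
2. f(cons(e, cons(cons(cons(e, 0), e), cons(cons(e, 0), cons(0, e)))), cons(cons(0, f(0, cons(cons(cons(cons(e, e), cons(e, 0)), 0), cons(cons(e, e), e)))), cons(cons(f(cons(cons(0, e), cons(0, e)), cons(0, cons(0, 0))), e), e)))  →  f(cons(e, cons(cons(cons(e, 0), e), cons(cons(e, 0), cons(0, e)))), cons(cons(0, 0), cons(cons(f(cons(cons(0, e), cons(0, e)), cons(0, cons(0, 0))), e), e)))   [R2 at 2.1.2]
3. f(cons(e, cons(cons(cons(e, 0), e), cons(cons(e, 0), cons(0, e)))), cons(cons(0, 0), cons(cons(f(cons(cons(0, e), cons(0, e)), cons(0, cons(0, 0))), e), e)))  →  cons(e, cons(cons(cons(e, 0), e), cons(cons(e, 0), cons(0, e))))   [R2 at ε]

cons(e, cons(cons(cons(e, 0), e), cons(cons(e, 0), cons(0, e))))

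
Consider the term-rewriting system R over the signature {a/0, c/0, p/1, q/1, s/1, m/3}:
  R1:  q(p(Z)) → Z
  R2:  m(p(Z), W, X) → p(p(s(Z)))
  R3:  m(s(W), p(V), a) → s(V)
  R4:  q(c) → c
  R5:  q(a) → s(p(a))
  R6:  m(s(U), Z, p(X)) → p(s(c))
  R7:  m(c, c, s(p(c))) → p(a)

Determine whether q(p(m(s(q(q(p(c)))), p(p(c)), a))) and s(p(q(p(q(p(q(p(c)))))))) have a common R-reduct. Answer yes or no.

yes — NF(t₁) = s(p(c)), NF(t₂) = s(p(c))

Reduce t₁ = q(p(m(s(q(q(p(c)))), p(p(c)), a))):
1. q(p(m(s(q(q(p(c)))), p(p(c)), a)))  →  m(s(q(q(p(c)))), p(p(c)), a)   [R1 at ε]
2. m(s(q(q(p(c)))), p(p(c)), a)  →  s(p(c))   [R3 at ε]

Reduce t₂ = s(p(q(p(q(p(q(p(c)))))))):
1. s(p(q(p(q(p(q(p(c))))))))  →  s(p(q(p(q(p(c))))))   [R1 at 1.1]
2. s(p(q(p(q(p(c))))))  →  s(p(q(p(c))))   [R1 at 1.1]
3. s(p(q(p(c))))  →  s(p(c))   [R1 at 1.1]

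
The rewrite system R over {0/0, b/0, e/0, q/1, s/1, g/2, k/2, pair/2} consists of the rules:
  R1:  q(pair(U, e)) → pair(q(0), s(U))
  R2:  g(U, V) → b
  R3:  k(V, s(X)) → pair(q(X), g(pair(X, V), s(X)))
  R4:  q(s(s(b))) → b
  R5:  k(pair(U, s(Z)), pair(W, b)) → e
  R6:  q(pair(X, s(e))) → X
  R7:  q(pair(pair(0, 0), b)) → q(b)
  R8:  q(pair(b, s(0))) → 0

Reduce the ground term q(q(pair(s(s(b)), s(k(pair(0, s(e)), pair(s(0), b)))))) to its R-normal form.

b

1. q(q(pair(s(s(b)), s(k(pair(0, s(e)), pair(s(0), b))))))  →  q(q(pair(s(s(b)), s(e))))   [R5 at 1.1.2.1]
2. q(q(pair(s(s(b)), s(e))))  →  q(s(s(b)))   [R6 at 1]
3. q(s(s(b)))  →  b   [R4 at ε]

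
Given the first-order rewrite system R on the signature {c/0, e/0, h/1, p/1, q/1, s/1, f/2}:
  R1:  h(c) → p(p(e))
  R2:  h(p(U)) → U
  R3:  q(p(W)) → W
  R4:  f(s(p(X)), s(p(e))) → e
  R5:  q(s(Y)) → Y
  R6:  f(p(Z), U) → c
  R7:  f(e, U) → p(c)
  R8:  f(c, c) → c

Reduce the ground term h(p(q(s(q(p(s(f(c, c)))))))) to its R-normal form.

1. h(p(q(s(q(p(s(f(c, c))))))))  →  q(s(q(p(s(f(c, c))))))   [R2 at ε]
2. q(s(q(p(s(f(c, c))))))  →  q(p(s(f(c, c))))   [R5 at ε]
3. q(p(s(f(c, c))))  →  s(f(c, c))   [R3 at ε]
4. s(f(c, c))  →  s(c)   [R8 at 1]

s(c)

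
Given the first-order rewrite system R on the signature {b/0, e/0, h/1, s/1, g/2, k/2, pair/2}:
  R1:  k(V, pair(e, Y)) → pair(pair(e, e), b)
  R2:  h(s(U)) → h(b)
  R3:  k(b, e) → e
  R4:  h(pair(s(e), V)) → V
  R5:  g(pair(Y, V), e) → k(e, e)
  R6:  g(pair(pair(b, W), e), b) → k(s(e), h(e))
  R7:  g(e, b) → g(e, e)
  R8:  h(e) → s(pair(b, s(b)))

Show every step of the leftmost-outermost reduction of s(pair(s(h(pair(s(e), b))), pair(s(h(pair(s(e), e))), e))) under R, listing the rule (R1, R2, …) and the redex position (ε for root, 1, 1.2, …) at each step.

1. s(pair(s(h(pair(s(e), b))), pair(s(h(pair(s(e), e))), e)))  →  s(pair(s(b), pair(s(h(pair(s(e), e))), e)))   [R4 at 1.1.1]
2. s(pair(s(b), pair(s(h(pair(s(e), e))), e)))  →  s(pair(s(b), pair(s(e), e)))   [R4 at 1.2.1.1]

s(pair(s(b), pair(s(e), e)))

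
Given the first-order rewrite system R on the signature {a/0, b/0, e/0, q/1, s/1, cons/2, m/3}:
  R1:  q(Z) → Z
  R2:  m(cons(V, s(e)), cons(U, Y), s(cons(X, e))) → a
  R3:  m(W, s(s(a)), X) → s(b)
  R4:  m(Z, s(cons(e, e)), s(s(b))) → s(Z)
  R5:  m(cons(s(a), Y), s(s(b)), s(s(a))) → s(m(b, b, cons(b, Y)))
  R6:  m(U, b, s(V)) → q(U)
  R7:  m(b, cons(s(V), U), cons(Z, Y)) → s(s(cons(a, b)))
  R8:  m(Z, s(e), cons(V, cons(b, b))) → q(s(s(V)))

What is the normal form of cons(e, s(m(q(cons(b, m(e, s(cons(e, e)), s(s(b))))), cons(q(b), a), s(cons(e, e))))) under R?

cons(e, s(a))

1. cons(e, s(m(q(cons(b, m(e, s(cons(e, e)), s(s(b))))), cons(q(b), a), s(cons(e, e)))))  →  cons(e, s(m(cons(b, m(e, s(cons(e, e)), s(s(b)))), cons(q(b), a), s(cons(e, e)))))   [R1 at 2.1.1]
2. cons(e, s(m(cons(b, m(e, s(cons(e, e)), s(s(b)))), cons(q(b), a), s(cons(e, e)))))  →  cons(e, s(m(cons(b, s(e)), cons(q(b), a), s(cons(e, e)))))   [R4 at 2.1.1.2]
3. cons(e, s(m(cons(b, s(e)), cons(q(b), a), s(cons(e, e)))))  →  cons(e, s(a))   [R2 at 2.1]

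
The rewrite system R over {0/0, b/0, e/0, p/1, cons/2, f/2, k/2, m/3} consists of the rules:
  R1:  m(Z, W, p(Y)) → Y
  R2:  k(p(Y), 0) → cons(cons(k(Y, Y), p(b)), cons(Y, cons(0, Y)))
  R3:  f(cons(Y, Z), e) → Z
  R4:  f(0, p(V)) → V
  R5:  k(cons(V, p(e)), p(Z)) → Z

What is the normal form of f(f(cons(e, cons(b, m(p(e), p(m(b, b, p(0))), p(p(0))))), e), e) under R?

p(0)

1. f(f(cons(e, cons(b, m(p(e), p(m(b, b, p(0))), p(p(0))))), e), e)  →  f(cons(b, m(p(e), p(m(b, b, p(0))), p(p(0)))), e)   [R3 at 1]
2. f(cons(b, m(p(e), p(m(b, b, p(0))), p(p(0)))), e)  →  m(p(e), p(m(b, b, p(0))), p(p(0)))   [R3 at ε]
3. m(p(e), p(m(b, b, p(0))), p(p(0)))  →  p(0)   [R1 at ε]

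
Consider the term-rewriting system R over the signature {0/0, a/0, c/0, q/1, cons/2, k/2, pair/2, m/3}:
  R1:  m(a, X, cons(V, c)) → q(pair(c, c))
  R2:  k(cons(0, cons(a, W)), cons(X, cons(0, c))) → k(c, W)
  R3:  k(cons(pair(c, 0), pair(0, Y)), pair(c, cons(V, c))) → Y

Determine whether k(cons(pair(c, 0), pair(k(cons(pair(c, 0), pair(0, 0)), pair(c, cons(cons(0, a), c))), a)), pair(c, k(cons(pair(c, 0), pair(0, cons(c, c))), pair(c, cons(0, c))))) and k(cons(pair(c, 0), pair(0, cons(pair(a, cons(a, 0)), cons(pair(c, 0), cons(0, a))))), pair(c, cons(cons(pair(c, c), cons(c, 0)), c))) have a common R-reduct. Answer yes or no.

no — NF(t₁) = a, NF(t₂) = cons(pair(a, cons(a, 0)), cons(pair(c, 0), cons(0, a)))

Reduce t₁ = k(cons(pair(c, 0), pair(k(cons(pair(c, 0), pair(0, 0)), pair(c, cons(cons(0, a), c))), a)), pair(c, k(cons(pair(c, 0), pair(0, cons(c, c))), pair(c, cons(0, c))))):
1. k(cons(pair(c, 0), pair(k(cons(pair(c, 0), pair(0, 0)), pair(c, cons(cons(0, a), c))), a)), pair(c, k(cons(pair(c, 0), pair(0, cons(c, c))), pair(c, cons(0, c)))))  →  k(cons(pair(c, 0), pair(0, a)), pair(c, k(cons(pair(c, 0), pair(0, cons(c, c))), pair(c, cons(0, c)))))   [R3 at 1.2.1]
2. k(cons(pair(c, 0), pair(0, a)), pair(c, k(cons(pair(c, 0), pair(0, cons(c, c))), pair(c, cons(0, c)))))  →  k(cons(pair(c, 0), pair(0, a)), pair(c, cons(c, c)))   [R3 at 2.2]
3. k(cons(pair(c, 0), pair(0, a)), pair(c, cons(c, c)))  →  a   [R3 at ε]

Reduce t₂ = k(cons(pair(c, 0), pair(0, cons(pair(a, cons(a, 0)), cons(pair(c, 0), cons(0, a))))), pair(c, cons(cons(pair(c, c), cons(c, 0)), c))):
1. k(cons(pair(c, 0), pair(0, cons(pair(a, cons(a, 0)), cons(pair(c, 0), cons(0, a))))), pair(c, cons(cons(pair(c, c), cons(c, 0)), c)))  →  cons(pair(a, cons(a, 0)), cons(pair(c, 0), cons(0, a)))   [R3 at ε]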